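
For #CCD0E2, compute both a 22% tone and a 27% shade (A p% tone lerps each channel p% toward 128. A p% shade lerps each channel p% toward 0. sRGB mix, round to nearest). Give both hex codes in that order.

#BBBECC, #9598A5

#CCD0E2 is rgb(204, 208, 226).
22% tone:
  R: 204 + 0.22×(128−204) = 204 − 16.72 = 187.28 → 187
  G: 208 + 0.22×(128−208) = 208 − 17.6 = 190.4 → 190
  B: 226 + 0.22×(128−226) = 226 − 21.56 = 204.44 → 204
  → #BBBECC
27% shade:
  R: 204 + 0.27×(0−204) = 204 − 55.08 = 148.92 → 149
  G: 208 + 0.27×(0−208) = 208 − 56.16 = 151.84 → 152
  B: 226 − 61.02 = 164.98 → 165
  → #9598A5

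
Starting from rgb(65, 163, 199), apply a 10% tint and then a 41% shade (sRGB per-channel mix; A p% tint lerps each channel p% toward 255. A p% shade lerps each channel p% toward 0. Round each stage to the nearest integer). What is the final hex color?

A 10% tint moves each channel 10% toward 255:
  R: 65 + 0.1×(255−65) = 65 + 19 = 84 → 84
  G: 163 + 0.1×(255−163) = 163 + 9.2 = 172.2 → 172
  B: 199 + 0.1×(255−199) = 199 + 5.6 = 204.6 → 205
After the tint: rgb(84, 172, 205) = #54accd.
Lerp each channel 41% toward 0:
  R: 84 + 0.41×(0−84) = 84 − 34.44 = 49.56 → 50
  G: 172 + 0.41×(0−172) = 172 − 70.52 = 101.48 → 101
  B: 205 + 0.41×(0−205) = 205 − 84.05 = 120.95 → 121
rgb(50, 101, 121) = #326579.

#326579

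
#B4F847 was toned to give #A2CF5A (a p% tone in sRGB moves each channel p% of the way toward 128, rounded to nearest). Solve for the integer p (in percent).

#B4F847 is rgb(180, 248, 71); #A2CF5A is rgb(162, 207, 90).
On the G channel (widest range): 207 ≈ 248 + (p/100)(128 − 248), so p ≈ 100×(207 − 248)/(128 − 248) = -4100/-120 = 34.17.
p = 34 reproduces all three channels after rounding.

34%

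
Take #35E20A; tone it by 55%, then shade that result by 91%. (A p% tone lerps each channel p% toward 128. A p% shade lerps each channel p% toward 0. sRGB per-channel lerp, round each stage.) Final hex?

#080F07

#35E20A is rgb(53, 226, 10).
A 55% tone moves each channel 55% toward 128:
  R: 53 + 0.55×(128−53) = 53 + 41.25 = 94.25 → 94
  G: 226 − 53.9 = 172.1 → 172
  B: 10 + 64.9 = 74.9 → 75
After the tone: rgb(94, 172, 75) = #5EAC4B.
Lerp each channel 91% toward 0:
  R: 94 + 0.91×(0−94) = 94 − 85.54 = 8.46 → 8
  G: 172 − 156.52 = 15.48 → 15
  B: 75 + 0.91×(0−75) = 75 − 68.25 = 6.75 → 7
rgb(8, 15, 7) = #080F07.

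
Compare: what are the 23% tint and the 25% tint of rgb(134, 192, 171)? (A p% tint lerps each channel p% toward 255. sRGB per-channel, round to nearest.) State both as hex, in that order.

#a2cebe, #a4d0c0

23% tint:
  R: 134 + 0.23×(255−134) = 134 + 27.83 = 161.83 → 162
  G: 192 + 0.23×(255−192) = 192 + 14.49 = 206.49 → 206
  B: 171 + 0.23×(255−171) = 171 + 19.32 = 190.32 → 190
  → #a2cebe
25% tint:
  R: 134 + 30.25 = 164.25 → 164
  G: 192 + 0.25×(255−192) = 192 + 15.75 = 207.75 → 208
  B: 171 + 0.25×(255−171) = 171 + 21 = 192 → 192
  → #a4d0c0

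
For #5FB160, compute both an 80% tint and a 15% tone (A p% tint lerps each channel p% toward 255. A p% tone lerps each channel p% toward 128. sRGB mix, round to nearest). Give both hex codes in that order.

#DFEFDF, #64AA65

#5FB160 is rgb(95, 177, 96).
80% tint:
  R: 95 + 0.8×(255−95) = 95 + 128 = 223 → 223
  G: 177 + 62.4 = 239.4 → 239
  B: 96 + 0.8×(255−96) = 96 + 127.2 = 223.2 → 223
  → #DFEFDF
15% tone:
  R: 95 + 0.15×(128−95) = 95 + 4.95 = 99.95 → 100
  G: 177 + 0.15×(128−177) = 177 − 7.35 = 169.65 → 170
  B: 96 + 0.15×(128−96) = 96 + 4.8 = 100.8 → 101
  → #64AA65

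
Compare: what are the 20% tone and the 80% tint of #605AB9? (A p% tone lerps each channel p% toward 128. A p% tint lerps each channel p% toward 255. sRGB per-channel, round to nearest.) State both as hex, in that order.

#6662AE, #DFDEF1

#605AB9 is rgb(96, 90, 185).
20% tone:
  R: 96 + 6.4 = 102.4 → 102
  G: 90 + 7.6 = 97.6 → 98
  B: 185 − 11.4 = 173.6 → 174
  → #6662AE
80% tint:
  R: 96 + 127.2 = 223.2 → 223
  G: 90 + 0.8×(255−90) = 90 + 132 = 222 → 222
  B: 185 + 56 = 241 → 241
  → #DFDEF1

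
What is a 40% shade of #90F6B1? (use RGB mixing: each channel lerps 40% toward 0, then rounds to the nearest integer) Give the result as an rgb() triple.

#90F6B1 is rgb(144, 246, 177).
Per channel, c → c + 0.4(0 − c):
  R: 144 − 57.6 = 86.4 → 86
  G: 246 + 0.4×(0−246) = 246 − 98.4 = 147.6 → 148
  B: 177 + 0.4×(0−177) = 177 − 70.8 = 106.2 → 106

rgb(86, 148, 106)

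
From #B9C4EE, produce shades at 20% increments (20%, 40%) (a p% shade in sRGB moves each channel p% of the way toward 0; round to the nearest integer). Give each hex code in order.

#949DBE, #6F768F

#B9C4EE is rgb(185, 196, 238).
20%: (185 − 37 = 148→148, 196 − 39.2 = 156.8→157, 238 − 47.6 = 190.4→190) → #949DBE
40%: (185 − 74 = 111→111, 196 − 78.4 = 117.6→118, 238 − 95.2 = 142.8→143) → #6F768F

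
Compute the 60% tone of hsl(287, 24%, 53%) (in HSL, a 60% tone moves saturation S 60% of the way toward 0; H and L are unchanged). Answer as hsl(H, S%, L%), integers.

S moves 60% from 24 toward 0: 24 − 14.4 = 9.6 → 10.
H and L are unchanged.

hsl(287, 10%, 53%)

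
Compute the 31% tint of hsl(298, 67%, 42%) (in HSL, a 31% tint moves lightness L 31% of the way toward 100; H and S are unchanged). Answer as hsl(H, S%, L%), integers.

L moves 31% from 42 toward 100: 42 + 17.98 = 59.98 → 60.
H and S are unchanged.

hsl(298, 67%, 60%)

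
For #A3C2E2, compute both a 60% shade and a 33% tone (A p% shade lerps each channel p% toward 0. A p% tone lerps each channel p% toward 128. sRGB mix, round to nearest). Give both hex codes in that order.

#A3C2E2 is rgb(163, 194, 226).
60% shade:
  R: 163 − 97.8 = 65.2 → 65
  G: 194 + 0.6×(0−194) = 194 − 116.4 = 77.6 → 78
  B: 226 + 0.6×(0−226) = 226 − 135.6 = 90.4 → 90
  → #414E5A
33% tone:
  R: 163 + 0.33×(128−163) = 163 − 11.55 = 151.45 → 151
  G: 194 + 0.33×(128−194) = 194 − 21.78 = 172.22 → 172
  B: 226 + 0.33×(128−226) = 226 − 32.34 = 193.66 → 194
  → #97ACC2

#414E5A, #97ACC2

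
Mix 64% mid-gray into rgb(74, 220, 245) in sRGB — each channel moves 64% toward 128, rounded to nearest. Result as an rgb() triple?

A 64% tone moves each channel 64% toward 128:
  R: 74 + 0.64×(128−74) = 74 + 34.56 = 108.56 → 109
  G: 220 − 58.88 = 161.12 → 161
  B: 245 + 0.64×(128−245) = 245 − 74.88 = 170.12 → 170

rgb(109, 161, 170)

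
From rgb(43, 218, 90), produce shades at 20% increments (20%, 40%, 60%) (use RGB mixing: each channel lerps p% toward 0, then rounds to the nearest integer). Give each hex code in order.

20%: (43 − 8.6 = 34.4→34, 218 − 43.6 = 174.4→174, 90 − 18 = 72→72) → #22AE48
40%: (43 − 17.2 = 25.8→26, 218 − 87.2 = 130.8→131, 90 − 36 = 54→54) → #1A8336
60%: (43 − 25.8 = 17.2→17, 218 − 130.8 = 87.2→87, 90 − 54 = 36→36) → #115724

#22AE48, #1A8336, #115724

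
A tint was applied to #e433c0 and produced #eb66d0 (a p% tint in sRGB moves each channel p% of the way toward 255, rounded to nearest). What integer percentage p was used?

25%

#e433c0 is rgb(228, 51, 192); #eb66d0 is rgb(235, 102, 208).
On the G channel (widest range): 102 ≈ 51 + (p/100)(255 − 51), so p ≈ 100×(102 − 51)/(255 − 51) = 5100/204 = 25.00.
p = 25 reproduces all three channels after rounding.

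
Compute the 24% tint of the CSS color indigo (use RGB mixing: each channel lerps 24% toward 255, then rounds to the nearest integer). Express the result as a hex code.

CSS indigo is rgb(75, 0, 130).
A 24% tint moves each channel 24% toward 255:
  R: 75 + 0.24×(255−75) = 75 + 43.2 = 118.2 → 118
  G: 0 + 0.24×(255−0) = 0 + 61.2 = 61.2 → 61
  B: 130 + 30 = 160 → 160
rgb(118, 61, 160) = #763DA0.

#763DA0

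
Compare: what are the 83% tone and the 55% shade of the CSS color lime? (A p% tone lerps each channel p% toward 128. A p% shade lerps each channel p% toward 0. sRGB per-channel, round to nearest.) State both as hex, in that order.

CSS lime is rgb(0, 255, 0).
83% tone:
  R: 0 + 106.24 = 106.24 → 106
  G: 255 + 0.83×(128−255) = 255 − 105.41 = 149.59 → 150
  B: 0 + 106.24 = 106.24 → 106
  → #6A966A
55% shade:
  R: 0 + 0.55×(0−0) = 0 + 0 = 0 → 0
  G: 255 − 140.25 = 114.75 → 115
  B: 0 + 0 = 0 → 0
  → #007300

#6A966A, #007300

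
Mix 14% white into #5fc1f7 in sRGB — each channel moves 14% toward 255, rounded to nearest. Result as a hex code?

#5fc1f7 is rgb(95, 193, 247).
Lerp each channel 14% toward 255:
  R: 95 + 0.14×(255−95) = 95 + 22.4 = 117.4 → 117
  G: 193 + 0.14×(255−193) = 193 + 8.68 = 201.68 → 202
  B: 247 + 0.14×(255−247) = 247 + 1.12 = 248.12 → 248
rgb(117, 202, 248) = #75caf8.

#75caf8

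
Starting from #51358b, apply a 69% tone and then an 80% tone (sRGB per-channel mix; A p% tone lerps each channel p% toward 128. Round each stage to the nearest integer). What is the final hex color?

#51358b is rgb(81, 53, 139).
Per channel, c → c + 0.69(128 − c):
  R: 81 + 0.69×(128−81) = 81 + 32.43 = 113.43 → 113
  G: 53 + 0.69×(128−53) = 53 + 51.75 = 104.75 → 105
  B: 139 + 0.69×(128−139) = 139 − 7.59 = 131.41 → 131
After the tone: rgb(113, 105, 131) = #716983.
An 80% tone moves each channel 80% toward 128:
  R: 113 + 0.8×(128−113) = 113 + 12 = 125 → 125
  G: 105 + 0.8×(128−105) = 105 + 18.4 = 123.4 → 123
  B: 131 − 2.4 = 128.6 → 129
rgb(125, 123, 129) = #7d7b81.

#7d7b81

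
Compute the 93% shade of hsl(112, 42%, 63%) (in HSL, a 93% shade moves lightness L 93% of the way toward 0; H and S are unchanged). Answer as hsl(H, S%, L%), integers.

L moves 93% from 63 toward 0: 63 − 58.59 = 4.41 → 4.
H and S are unchanged.

hsl(112, 42%, 4%)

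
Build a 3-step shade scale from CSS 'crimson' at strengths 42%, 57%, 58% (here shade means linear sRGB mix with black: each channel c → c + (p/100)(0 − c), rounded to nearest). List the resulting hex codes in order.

#800c23, #5f091a, #5c0819

CSS crimson is rgb(220, 20, 60).
42%: (220 − 92.4 = 127.6→128, 20 − 8.4 = 11.6→12, 60 − 25.2 = 34.8→35) → #800c23
57%: (220 − 125.4 = 94.6→95, 20 − 11.4 = 8.6→9, 60 − 34.2 = 25.8→26) → #5f091a
58%: (220 − 127.6 = 92.4→92, 20 − 11.6 = 8.4→8, 60 − 34.8 = 25.2→25) → #5c0819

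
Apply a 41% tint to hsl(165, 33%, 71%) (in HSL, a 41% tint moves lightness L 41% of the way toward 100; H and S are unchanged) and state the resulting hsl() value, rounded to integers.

hsl(165, 33%, 83%)

L moves 41% from 71 toward 100: 71 + 11.89 = 82.89 → 83.
H and S are unchanged.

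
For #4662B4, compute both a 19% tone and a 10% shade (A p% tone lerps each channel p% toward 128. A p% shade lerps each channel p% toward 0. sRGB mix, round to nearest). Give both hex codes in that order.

#4662B4 is rgb(70, 98, 180).
19% tone:
  R: 70 + 11.02 = 81.02 → 81
  G: 98 + 5.7 = 103.7 → 104
  B: 180 + 0.19×(128−180) = 180 − 9.88 = 170.12 → 170
  → #5168AA
10% shade:
  R: 70 + 0.1×(0−70) = 70 − 7 = 63 → 63
  G: 98 + 0.1×(0−98) = 98 − 9.8 = 88.2 → 88
  B: 180 + 0.1×(0−180) = 180 − 18 = 162 → 162
  → #3F58A2

#5168AA, #3F58A2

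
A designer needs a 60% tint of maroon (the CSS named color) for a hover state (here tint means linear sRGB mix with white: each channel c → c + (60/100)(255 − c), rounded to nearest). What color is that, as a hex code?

CSS maroon is rgb(128, 0, 0).
Per channel, c → c + 0.6(255 − c):
  R: 128 + 0.6×(255−128) = 128 + 76.2 = 204.2 → 204
  G: 0 + 0.6×(255−0) = 0 + 153 = 153 → 153
  B: 0 + 0.6×(255−0) = 0 + 153 = 153 → 153
rgb(204, 153, 153) = #cc9999.

#cc9999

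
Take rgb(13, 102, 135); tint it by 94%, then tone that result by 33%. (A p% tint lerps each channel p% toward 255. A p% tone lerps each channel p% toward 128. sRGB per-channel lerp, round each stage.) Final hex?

A 94% tint moves each channel 94% toward 255:
  R: 13 + 227.48 = 240.48 → 240
  G: 102 + 143.82 = 245.82 → 246
  B: 135 + 0.94×(255−135) = 135 + 112.8 = 247.8 → 248
After the tint: rgb(240, 246, 248) = #F0F6F8.
Per channel, c → c + 0.33(128 − c):
  R: 240 + 0.33×(128−240) = 240 − 36.96 = 203.04 → 203
  G: 246 + 0.33×(128−246) = 246 − 38.94 = 207.06 → 207
  B: 248 + 0.33×(128−248) = 248 − 39.6 = 208.4 → 208
rgb(203, 207, 208) = #CBCFD0.

#CBCFD0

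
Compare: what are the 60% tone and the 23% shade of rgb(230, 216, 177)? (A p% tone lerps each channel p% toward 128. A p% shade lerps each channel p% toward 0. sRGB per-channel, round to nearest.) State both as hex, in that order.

60% tone:
  R: 230 − 61.2 = 168.8 → 169
  G: 216 − 52.8 = 163.2 → 163
  B: 177 − 29.4 = 147.6 → 148
  → #A9A394
23% shade:
  R: 230 + 0.23×(0−230) = 230 − 52.9 = 177.1 → 177
  G: 216 + 0.23×(0−216) = 216 − 49.68 = 166.32 → 166
  B: 177 − 40.71 = 136.29 → 136
  → #B1A688

#A9A394, #B1A688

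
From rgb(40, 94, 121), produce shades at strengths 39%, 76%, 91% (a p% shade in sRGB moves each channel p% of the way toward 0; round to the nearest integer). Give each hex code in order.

39%: (40 − 15.6 = 24.4→24, 94 − 36.66 = 57.34→57, 121 − 47.19 = 73.81→74) → #18394A
76%: (40 − 30.4 = 9.6→10, 94 − 71.44 = 22.56→23, 121 − 91.96 = 29.04→29) → #0A171D
91%: (40 − 36.4 = 3.6→4, 94 − 85.54 = 8.46→8, 121 − 110.11 = 10.89→11) → #04080B

#18394A, #0A171D, #04080B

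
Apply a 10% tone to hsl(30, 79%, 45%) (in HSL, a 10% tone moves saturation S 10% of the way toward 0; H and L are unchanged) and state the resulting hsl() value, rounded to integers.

hsl(30, 71%, 45%)

S moves 10% from 79 toward 0: 79 − 7.9 = 71.1 → 71.
H and L are unchanged.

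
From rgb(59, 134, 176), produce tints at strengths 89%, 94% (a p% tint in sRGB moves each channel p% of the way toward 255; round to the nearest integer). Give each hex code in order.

#e9f2f6, #f3f8fa

89%: (59 + 174.44 = 233.44→233, 134 + 107.69 = 241.69→242, 176 + 70.31 = 246.31→246) → #e9f2f6
94%: (59 + 184.24 = 243.24→243, 134 + 113.74 = 247.74→248, 176 + 74.26 = 250.26→250) → #f3f8fa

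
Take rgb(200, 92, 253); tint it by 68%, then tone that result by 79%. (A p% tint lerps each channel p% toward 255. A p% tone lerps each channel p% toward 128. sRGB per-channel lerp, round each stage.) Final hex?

Lerp each channel 68% toward 255:
  R: 200 + 37.4 = 237.4 → 237
  G: 92 + 110.84 = 202.84 → 203
  B: 253 + 0.68×(255−253) = 253 + 1.36 = 254.36 → 254
After the tint: rgb(237, 203, 254) = #EDCBFE.
Lerp each channel 79% toward 128:
  R: 237 + 0.79×(128−237) = 237 − 86.11 = 150.89 → 151
  G: 203 − 59.25 = 143.75 → 144
  B: 254 + 0.79×(128−254) = 254 − 99.54 = 154.46 → 154
rgb(151, 144, 154) = #97909A.

#97909A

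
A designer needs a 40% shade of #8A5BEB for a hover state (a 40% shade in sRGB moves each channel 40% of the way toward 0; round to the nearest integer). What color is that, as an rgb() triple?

rgb(83, 55, 141)

#8A5BEB is rgb(138, 91, 235).
Per channel, c → c + 0.4(0 − c):
  R: 138 + 0.4×(0−138) = 138 − 55.2 = 82.8 → 83
  G: 91 + 0.4×(0−91) = 91 − 36.4 = 54.6 → 55
  B: 235 − 94 = 141 → 141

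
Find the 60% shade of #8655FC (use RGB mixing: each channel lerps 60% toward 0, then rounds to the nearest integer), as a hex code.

#362265

#8655FC is rgb(134, 85, 252).
Lerp each channel 60% toward 0:
  R: 134 − 80.4 = 53.6 → 54
  G: 85 + 0.6×(0−85) = 85 − 51 = 34 → 34
  B: 252 + 0.6×(0−252) = 252 − 151.2 = 100.8 → 101
rgb(54, 34, 101) = #362265.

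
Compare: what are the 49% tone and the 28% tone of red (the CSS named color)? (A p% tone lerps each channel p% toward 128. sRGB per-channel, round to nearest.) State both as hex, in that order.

#c13f3f, #db2424

CSS red is rgb(255, 0, 0).
49% tone:
  R: 255 + 0.49×(128−255) = 255 − 62.23 = 192.77 → 193
  G: 0 + 0.49×(128−0) = 0 + 62.72 = 62.72 → 63
  B: 0 + 62.72 = 62.72 → 63
  → #c13f3f
28% tone:
  R: 255 + 0.28×(128−255) = 255 − 35.56 = 219.44 → 219
  G: 0 + 35.84 = 35.84 → 36
  B: 0 + 0.28×(128−0) = 0 + 35.84 = 35.84 → 36
  → #db2424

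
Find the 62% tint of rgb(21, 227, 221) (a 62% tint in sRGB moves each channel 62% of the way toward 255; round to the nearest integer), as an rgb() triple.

Per channel, c → c + 0.62(255 − c):
  R: 21 + 0.62×(255−21) = 21 + 145.08 = 166.08 → 166
  G: 227 + 0.62×(255−227) = 227 + 17.36 = 244.36 → 244
  B: 221 + 0.62×(255−221) = 221 + 21.08 = 242.08 → 242

rgb(166, 244, 242)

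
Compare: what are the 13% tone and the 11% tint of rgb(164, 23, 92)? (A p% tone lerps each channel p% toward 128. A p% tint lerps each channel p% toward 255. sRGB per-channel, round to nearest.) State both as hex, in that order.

13% tone:
  R: 164 + 0.13×(128−164) = 164 − 4.68 = 159.32 → 159
  G: 23 + 13.65 = 36.65 → 37
  B: 92 + 4.68 = 96.68 → 97
  → #9F2561
11% tint:
  R: 164 + 10.01 = 174.01 → 174
  G: 23 + 0.11×(255−23) = 23 + 25.52 = 48.52 → 49
  B: 92 + 17.93 = 109.93 → 110
  → #AE316E

#9F2561, #AE316E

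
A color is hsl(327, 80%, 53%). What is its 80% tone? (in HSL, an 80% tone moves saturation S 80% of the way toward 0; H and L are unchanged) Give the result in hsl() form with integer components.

hsl(327, 16%, 53%)

S moves 80% from 80 toward 0: 80 − 64 = 16 → 16.
H and L are unchanged.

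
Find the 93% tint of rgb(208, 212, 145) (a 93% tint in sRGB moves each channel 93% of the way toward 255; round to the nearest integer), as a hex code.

#FCFCF7

Lerp each channel 93% toward 255:
  R: 208 + 43.71 = 251.71 → 252
  G: 212 + 0.93×(255−212) = 212 + 39.99 = 251.99 → 252
  B: 145 + 0.93×(255−145) = 145 + 102.3 = 247.3 → 247
rgb(252, 252, 247) = #FCFCF7.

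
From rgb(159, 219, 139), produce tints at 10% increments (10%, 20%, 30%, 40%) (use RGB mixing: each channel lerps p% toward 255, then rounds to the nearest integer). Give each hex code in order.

10%: (159 + 9.6 = 168.6→169, 219 + 3.6 = 222.6→223, 139 + 11.6 = 150.6→151) → #A9DF97
20%: (159 + 19.2 = 178.2→178, 219 + 7.2 = 226.2→226, 139 + 23.2 = 162.2→162) → #B2E2A2
30%: (159 + 28.8 = 187.8→188, 219 + 10.8 = 229.8→230, 139 + 34.8 = 173.8→174) → #BCE6AE
40%: (159 + 38.4 = 197.4→197, 219 + 14.4 = 233.4→233, 139 + 46.4 = 185.4→185) → #C5E9B9

#A9DF97, #B2E2A2, #BCE6AE, #C5E9B9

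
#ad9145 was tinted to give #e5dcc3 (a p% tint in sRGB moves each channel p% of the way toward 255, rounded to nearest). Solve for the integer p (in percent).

68%

#ad9145 is rgb(173, 145, 69); #e5dcc3 is rgb(229, 220, 195).
On the B channel (widest range): 195 ≈ 69 + (p/100)(255 − 69), so p ≈ 100×(195 − 69)/(255 − 69) = 12600/186 = 67.74.
p = 68 reproduces all three channels after rounding.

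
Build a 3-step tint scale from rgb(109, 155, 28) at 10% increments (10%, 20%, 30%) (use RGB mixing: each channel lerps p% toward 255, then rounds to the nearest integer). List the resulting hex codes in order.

#7CA533, #8AAF49, #99B960

10%: (109 + 14.6 = 123.6→124, 155 + 10 = 165→165, 28 + 22.7 = 50.7→51) → #7CA533
20%: (109 + 29.2 = 138.2→138, 155 + 20 = 175→175, 28 + 45.4 = 73.4→73) → #8AAF49
30%: (109 + 43.8 = 152.8→153, 155 + 30 = 185→185, 28 + 68.1 = 96.1→96) → #99B960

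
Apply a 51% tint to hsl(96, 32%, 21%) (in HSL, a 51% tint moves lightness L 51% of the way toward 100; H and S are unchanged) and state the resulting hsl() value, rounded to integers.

hsl(96, 32%, 61%)

L moves 51% from 21 toward 100: 21 + 40.29 = 61.29 → 61.
H and S are unchanged.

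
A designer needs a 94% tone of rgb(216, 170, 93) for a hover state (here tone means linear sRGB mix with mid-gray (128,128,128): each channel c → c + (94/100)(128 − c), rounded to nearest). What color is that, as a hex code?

Lerp each channel 94% toward 128:
  R: 216 + 0.94×(128−216) = 216 − 82.72 = 133.28 → 133
  G: 170 + 0.94×(128−170) = 170 − 39.48 = 130.52 → 131
  B: 93 + 0.94×(128−93) = 93 + 32.9 = 125.9 → 126
rgb(133, 131, 126) = #85837E.

#85837E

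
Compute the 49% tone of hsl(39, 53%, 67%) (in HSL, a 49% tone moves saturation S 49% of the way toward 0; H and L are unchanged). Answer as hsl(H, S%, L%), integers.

S moves 49% from 53 toward 0: 53 − 25.97 = 27.03 → 27.
H and L are unchanged.

hsl(39, 27%, 67%)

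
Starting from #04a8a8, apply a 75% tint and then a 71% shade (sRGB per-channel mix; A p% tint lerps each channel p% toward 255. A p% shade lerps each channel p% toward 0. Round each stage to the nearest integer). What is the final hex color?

#384444

#04a8a8 is rgb(4, 168, 168).
Per channel, c → c + 0.75(255 − c):
  R: 4 + 0.75×(255−4) = 4 + 188.25 = 192.25 → 192
  G: 168 + 0.75×(255−168) = 168 + 65.25 = 233.25 → 233
  B: 168 + 0.75×(255−168) = 168 + 65.25 = 233.25 → 233
After the tint: rgb(192, 233, 233) = #c0e9e9.
Lerp each channel 71% toward 0:
  R: 192 + 0.71×(0−192) = 192 − 136.32 = 55.68 → 56
  G: 233 + 0.71×(0−233) = 233 − 165.43 = 67.57 → 68
  B: 233 + 0.71×(0−233) = 233 − 165.43 = 67.57 → 68
rgb(56, 68, 68) = #384444.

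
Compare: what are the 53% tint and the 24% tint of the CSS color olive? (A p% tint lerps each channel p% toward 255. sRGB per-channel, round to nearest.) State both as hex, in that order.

CSS olive is rgb(128, 128, 0).
53% tint:
  R: 128 + 0.53×(255−128) = 128 + 67.31 = 195.31 → 195
  G: 128 + 0.53×(255−128) = 128 + 67.31 = 195.31 → 195
  B: 0 + 135.15 = 135.15 → 135
  → #C3C387
24% tint:
  R: 128 + 30.48 = 158.48 → 158
  G: 128 + 0.24×(255−128) = 128 + 30.48 = 158.48 → 158
  B: 0 + 61.2 = 61.2 → 61
  → #9E9E3D

#C3C387, #9E9E3D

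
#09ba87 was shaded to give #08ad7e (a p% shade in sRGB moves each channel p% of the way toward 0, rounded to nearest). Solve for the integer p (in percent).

#09ba87 is rgb(9, 186, 135); #08ad7e is rgb(8, 173, 126).
On the G channel (widest range): 173 ≈ 186 + (p/100)(0 − 186), so p ≈ 100×(173 − 186)/(0 − 186) = -1300/-186 = 6.99.
p = 7 reproduces all three channels after rounding.

7%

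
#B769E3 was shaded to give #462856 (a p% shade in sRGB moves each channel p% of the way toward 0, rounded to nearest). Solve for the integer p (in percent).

62%

#B769E3 is rgb(183, 105, 227); #462856 is rgb(70, 40, 86).
On the B channel (widest range): 86 ≈ 227 + (p/100)(0 − 227), so p ≈ 100×(86 − 227)/(0 − 227) = -14100/-227 = 62.11.
p = 62 reproduces all three channels after rounding.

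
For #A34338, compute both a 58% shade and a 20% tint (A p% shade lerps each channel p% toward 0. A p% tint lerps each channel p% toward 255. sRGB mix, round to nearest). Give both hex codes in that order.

#A34338 is rgb(163, 67, 56).
58% shade:
  R: 163 − 94.54 = 68.46 → 68
  G: 67 + 0.58×(0−67) = 67 − 38.86 = 28.14 → 28
  B: 56 + 0.58×(0−56) = 56 − 32.48 = 23.52 → 24
  → #441C18
20% tint:
  R: 163 + 18.4 = 181.4 → 181
  G: 67 + 0.2×(255−67) = 67 + 37.6 = 104.6 → 105
  B: 56 + 0.2×(255−56) = 56 + 39.8 = 95.8 → 96
  → #B56960

#441C18, #B56960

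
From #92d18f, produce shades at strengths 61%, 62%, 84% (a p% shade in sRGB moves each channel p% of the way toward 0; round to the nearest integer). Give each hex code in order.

#92d18f is rgb(146, 209, 143).
61%: (146 − 89.06 = 56.94→57, 209 − 127.49 = 81.51→82, 143 − 87.23 = 55.77→56) → #395238
62%: (146 − 90.52 = 55.48→55, 209 − 129.58 = 79.42→79, 143 − 88.66 = 54.34→54) → #374f36
84%: (146 − 122.64 = 23.36→23, 209 − 175.56 = 33.44→33, 143 − 120.12 = 22.88→23) → #172117

#395238, #374f36, #172117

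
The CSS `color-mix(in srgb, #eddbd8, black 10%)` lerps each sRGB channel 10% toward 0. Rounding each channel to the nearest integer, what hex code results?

#d5c5c2

#eddbd8 is rgb(237, 219, 216).
A 10% shade moves each channel 10% toward 0:
  R: 237 − 23.7 = 213.3 → 213
  G: 219 + 0.1×(0−219) = 219 − 21.9 = 197.1 → 197
  B: 216 + 0.1×(0−216) = 216 − 21.6 = 194.4 → 194
rgb(213, 197, 194) = #d5c5c2.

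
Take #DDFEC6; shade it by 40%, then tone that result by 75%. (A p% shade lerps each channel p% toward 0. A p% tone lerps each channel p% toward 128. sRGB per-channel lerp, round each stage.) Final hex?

#DDFEC6 is rgb(221, 254, 198).
A 40% shade moves each channel 40% toward 0:
  R: 221 + 0.4×(0−221) = 221 − 88.4 = 132.6 → 133
  G: 254 + 0.4×(0−254) = 254 − 101.6 = 152.4 → 152
  B: 198 + 0.4×(0−198) = 198 − 79.2 = 118.8 → 119
After the shade: rgb(133, 152, 119) = #859877.
A 75% tone moves each channel 75% toward 128:
  R: 133 + 0.75×(128−133) = 133 − 3.75 = 129.25 → 129
  G: 152 + 0.75×(128−152) = 152 − 18 = 134 → 134
  B: 119 + 0.75×(128−119) = 119 + 6.75 = 125.75 → 126
rgb(129, 134, 126) = #81867E.

#81867E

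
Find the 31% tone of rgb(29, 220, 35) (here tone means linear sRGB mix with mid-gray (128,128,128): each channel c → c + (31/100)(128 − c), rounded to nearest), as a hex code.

#3CBF40

A 31% tone moves each channel 31% toward 128:
  R: 29 + 30.69 = 59.69 → 60
  G: 220 + 0.31×(128−220) = 220 − 28.52 = 191.48 → 191
  B: 35 + 0.31×(128−35) = 35 + 28.83 = 63.83 → 64
rgb(60, 191, 64) = #3CBF40.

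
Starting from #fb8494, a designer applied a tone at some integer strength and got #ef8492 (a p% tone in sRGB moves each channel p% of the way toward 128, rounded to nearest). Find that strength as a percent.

#fb8494 is rgb(251, 132, 148); #ef8492 is rgb(239, 132, 146).
On the R channel (widest range): 239 ≈ 251 + (p/100)(128 − 251), so p ≈ 100×(239 − 251)/(128 − 251) = -1200/-123 = 9.76.
p = 10 reproduces all three channels after rounding.

10%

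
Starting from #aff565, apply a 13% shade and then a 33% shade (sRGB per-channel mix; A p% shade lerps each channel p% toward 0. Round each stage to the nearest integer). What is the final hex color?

#aff565 is rgb(175, 245, 101).
Per channel, c → c + 0.13(0 − c):
  R: 175 − 22.75 = 152.25 → 152
  G: 245 + 0.13×(0−245) = 245 − 31.85 = 213.15 → 213
  B: 101 + 0.13×(0−101) = 101 − 13.13 = 87.87 → 88
After the shade: rgb(152, 213, 88) = #98d558.
A 33% shade moves each channel 33% toward 0:
  R: 152 + 0.33×(0−152) = 152 − 50.16 = 101.84 → 102
  G: 213 + 0.33×(0−213) = 213 − 70.29 = 142.71 → 143
  B: 88 + 0.33×(0−88) = 88 − 29.04 = 58.96 → 59
rgb(102, 143, 59) = #668f3b.

#668f3b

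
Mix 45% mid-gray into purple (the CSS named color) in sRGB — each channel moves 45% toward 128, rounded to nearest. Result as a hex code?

CSS purple is rgb(128, 0, 128).
Per channel, c → c + 0.45(128 − c):
  R: 128 + 0.45×(128−128) = 128 + 0 = 128 → 128
  G: 0 + 57.6 = 57.6 → 58
  B: 128 + 0 = 128 → 128
rgb(128, 58, 128) = #803a80.

#803a80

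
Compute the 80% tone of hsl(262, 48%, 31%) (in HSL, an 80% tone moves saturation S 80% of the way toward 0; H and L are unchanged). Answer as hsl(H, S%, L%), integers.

hsl(262, 10%, 31%)

S moves 80% from 48 toward 0: 48 − 38.4 = 9.6 → 10.
H and L are unchanged.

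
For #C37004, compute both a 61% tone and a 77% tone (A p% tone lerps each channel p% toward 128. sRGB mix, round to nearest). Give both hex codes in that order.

#9A7A50, #8F7C63

#C37004 is rgb(195, 112, 4).
61% tone:
  R: 195 − 40.87 = 154.13 → 154
  G: 112 + 9.76 = 121.76 → 122
  B: 4 + 75.64 = 79.64 → 80
  → #9A7A50
77% tone:
  R: 195 + 0.77×(128−195) = 195 − 51.59 = 143.41 → 143
  G: 112 + 0.77×(128−112) = 112 + 12.32 = 124.32 → 124
  B: 4 + 0.77×(128−4) = 4 + 95.48 = 99.48 → 99
  → #8F7C63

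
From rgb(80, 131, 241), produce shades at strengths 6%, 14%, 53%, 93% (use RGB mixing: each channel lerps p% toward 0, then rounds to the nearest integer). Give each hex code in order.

6%: (80 − 4.8 = 75.2→75, 131 − 7.86 = 123.14→123, 241 − 14.46 = 226.54→227) → #4b7be3
14%: (80 − 11.2 = 68.8→69, 131 − 18.34 = 112.66→113, 241 − 33.74 = 207.26→207) → #4571cf
53%: (80 − 42.4 = 37.6→38, 131 − 69.43 = 61.57→62, 241 − 127.73 = 113.27→113) → #263e71
93%: (80 − 74.4 = 5.6→6, 131 − 121.83 = 9.17→9, 241 − 224.13 = 16.87→17) → #060911

#4b7be3, #4571cf, #263e71, #060911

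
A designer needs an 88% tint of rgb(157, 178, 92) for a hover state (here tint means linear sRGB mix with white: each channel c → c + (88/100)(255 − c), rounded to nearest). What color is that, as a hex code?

Lerp each channel 88% toward 255:
  R: 157 + 86.24 = 243.24 → 243
  G: 178 + 0.88×(255−178) = 178 + 67.76 = 245.76 → 246
  B: 92 + 0.88×(255−92) = 92 + 143.44 = 235.44 → 235
rgb(243, 246, 235) = #F3F6EB.

#F3F6EB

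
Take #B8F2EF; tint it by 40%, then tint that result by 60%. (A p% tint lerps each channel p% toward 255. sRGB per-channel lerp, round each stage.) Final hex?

#B8F2EF is rgb(184, 242, 239).
Lerp each channel 40% toward 255:
  R: 184 + 28.4 = 212.4 → 212
  G: 242 + 5.2 = 247.2 → 247
  B: 239 + 6.4 = 245.4 → 245
After the tint: rgb(212, 247, 245) = #D4F7F5.
Lerp each channel 60% toward 255:
  R: 212 + 0.6×(255−212) = 212 + 25.8 = 237.8 → 238
  G: 247 + 4.8 = 251.8 → 252
  B: 245 + 6 = 251 → 251
rgb(238, 252, 251) = #EEFCFB.

#EEFCFB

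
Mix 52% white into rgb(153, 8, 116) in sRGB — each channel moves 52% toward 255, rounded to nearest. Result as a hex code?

A 52% tint moves each channel 52% toward 255:
  R: 153 + 53.04 = 206.04 → 206
  G: 8 + 0.52×(255−8) = 8 + 128.44 = 136.44 → 136
  B: 116 + 72.28 = 188.28 → 188
rgb(206, 136, 188) = #CE88BC.

#CE88BC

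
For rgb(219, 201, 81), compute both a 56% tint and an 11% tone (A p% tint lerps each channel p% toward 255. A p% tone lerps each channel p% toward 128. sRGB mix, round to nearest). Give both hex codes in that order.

#EFE7B2, #D1C156

56% tint:
  R: 219 + 0.56×(255−219) = 219 + 20.16 = 239.16 → 239
  G: 201 + 0.56×(255−201) = 201 + 30.24 = 231.24 → 231
  B: 81 + 0.56×(255−81) = 81 + 97.44 = 178.44 → 178
  → #EFE7B2
11% tone:
  R: 219 + 0.11×(128−219) = 219 − 10.01 = 208.99 → 209
  G: 201 + 0.11×(128−201) = 201 − 8.03 = 192.97 → 193
  B: 81 + 5.17 = 86.17 → 86
  → #D1C156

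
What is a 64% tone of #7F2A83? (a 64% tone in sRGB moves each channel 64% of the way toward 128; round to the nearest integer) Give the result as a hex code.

#7F2A83 is rgb(127, 42, 131).
Per channel, c → c + 0.64(128 − c):
  R: 127 + 0.64×(128−127) = 127 + 0.64 = 127.64 → 128
  G: 42 + 0.64×(128−42) = 42 + 55.04 = 97.04 → 97
  B: 131 − 1.92 = 129.08 → 129
rgb(128, 97, 129) = #806181.

#806181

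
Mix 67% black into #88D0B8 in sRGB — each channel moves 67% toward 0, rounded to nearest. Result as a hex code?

#2D453D

#88D0B8 is rgb(136, 208, 184).
A 67% shade moves each channel 67% toward 0:
  R: 136 + 0.67×(0−136) = 136 − 91.12 = 44.88 → 45
  G: 208 + 0.67×(0−208) = 208 − 139.36 = 68.64 → 69
  B: 184 + 0.67×(0−184) = 184 − 123.28 = 60.72 → 61
rgb(45, 69, 61) = #2D453D.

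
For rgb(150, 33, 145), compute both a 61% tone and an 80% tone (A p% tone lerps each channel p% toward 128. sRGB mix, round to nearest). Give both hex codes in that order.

#895b87, #846d83

61% tone:
  R: 150 + 0.61×(128−150) = 150 − 13.42 = 136.58 → 137
  G: 33 + 57.95 = 90.95 → 91
  B: 145 − 10.37 = 134.63 → 135
  → #895b87
80% tone:
  R: 150 − 17.6 = 132.4 → 132
  G: 33 + 0.8×(128−33) = 33 + 76 = 109 → 109
  B: 145 − 13.6 = 131.4 → 131
  → #846d83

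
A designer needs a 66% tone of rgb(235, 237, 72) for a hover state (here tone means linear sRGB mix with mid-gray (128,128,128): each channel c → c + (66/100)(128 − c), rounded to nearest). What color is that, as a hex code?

#a4a56d

A 66% tone moves each channel 66% toward 128:
  R: 235 − 70.62 = 164.38 → 164
  G: 237 + 0.66×(128−237) = 237 − 71.94 = 165.06 → 165
  B: 72 + 36.96 = 108.96 → 109
rgb(164, 165, 109) = #a4a56d.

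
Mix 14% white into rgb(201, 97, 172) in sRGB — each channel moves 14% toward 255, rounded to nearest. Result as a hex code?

#D177B8

Per channel, c → c + 0.14(255 − c):
  R: 201 + 0.14×(255−201) = 201 + 7.56 = 208.56 → 209
  G: 97 + 22.12 = 119.12 → 119
  B: 172 + 0.14×(255−172) = 172 + 11.62 = 183.62 → 184
rgb(209, 119, 184) = #D177B8.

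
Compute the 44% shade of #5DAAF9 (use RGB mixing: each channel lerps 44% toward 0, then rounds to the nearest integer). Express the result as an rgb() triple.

rgb(52, 95, 139)

#5DAAF9 is rgb(93, 170, 249).
Lerp each channel 44% toward 0:
  R: 93 − 40.92 = 52.08 → 52
  G: 170 + 0.44×(0−170) = 170 − 74.8 = 95.2 → 95
  B: 249 − 109.56 = 139.44 → 139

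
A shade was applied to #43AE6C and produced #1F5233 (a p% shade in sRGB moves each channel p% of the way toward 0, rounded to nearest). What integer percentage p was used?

53%

#43AE6C is rgb(67, 174, 108); #1F5233 is rgb(31, 82, 51).
On the G channel (widest range): 82 ≈ 174 + (p/100)(0 − 174), so p ≈ 100×(82 − 174)/(0 − 174) = -9200/-174 = 52.87.
p = 53 reproduces all three channels after rounding.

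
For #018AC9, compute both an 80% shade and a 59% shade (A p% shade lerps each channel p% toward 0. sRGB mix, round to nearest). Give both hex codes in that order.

#001C28, #003952

#018AC9 is rgb(1, 138, 201).
80% shade:
  R: 1 + 0.8×(0−1) = 1 − 0.8 = 0.2 → 0
  G: 138 + 0.8×(0−138) = 138 − 110.4 = 27.6 → 28
  B: 201 − 160.8 = 40.2 → 40
  → #001C28
59% shade:
  R: 1 + 0.59×(0−1) = 1 − 0.59 = 0.41 → 0
  G: 138 − 81.42 = 56.58 → 57
  B: 201 + 0.59×(0−201) = 201 − 118.59 = 82.41 → 82
  → #003952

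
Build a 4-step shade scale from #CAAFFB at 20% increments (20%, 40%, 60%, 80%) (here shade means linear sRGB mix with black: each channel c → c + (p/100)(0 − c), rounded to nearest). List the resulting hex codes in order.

#A28CC9, #796997, #514664, #282332

#CAAFFB is rgb(202, 175, 251).
20%: (202 − 40.4 = 161.6→162, 175 − 35 = 140→140, 251 − 50.2 = 200.8→201) → #A28CC9
40%: (202 − 80.8 = 121.2→121, 175 − 70 = 105→105, 251 − 100.4 = 150.6→151) → #796997
60%: (202 − 121.2 = 80.8→81, 175 − 105 = 70→70, 251 − 150.6 = 100.4→100) → #514664
80%: (202 − 161.6 = 40.4→40, 175 − 140 = 35→35, 251 − 200.8 = 50.2→50) → #282332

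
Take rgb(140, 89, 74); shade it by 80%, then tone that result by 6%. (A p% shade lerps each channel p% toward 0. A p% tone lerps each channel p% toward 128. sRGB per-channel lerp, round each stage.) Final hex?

#221916

Per channel, c → c + 0.8(0 − c):
  R: 140 − 112 = 28 → 28
  G: 89 − 71.2 = 17.8 → 18
  B: 74 − 59.2 = 14.8 → 15
After the shade: rgb(28, 18, 15) = #1C120F.
Per channel, c → c + 0.06(128 − c):
  R: 28 + 0.06×(128−28) = 28 + 6 = 34 → 34
  G: 18 + 0.06×(128−18) = 18 + 6.6 = 24.6 → 25
  B: 15 + 0.06×(128−15) = 15 + 6.78 = 21.78 → 22
rgb(34, 25, 22) = #221916.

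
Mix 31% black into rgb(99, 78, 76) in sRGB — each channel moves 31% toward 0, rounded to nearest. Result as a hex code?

#443634

Per channel, c → c + 0.31(0 − c):
  R: 99 − 30.69 = 68.31 → 68
  G: 78 + 0.31×(0−78) = 78 − 24.18 = 53.82 → 54
  B: 76 + 0.31×(0−76) = 76 − 23.56 = 52.44 → 52
rgb(68, 54, 52) = #443634.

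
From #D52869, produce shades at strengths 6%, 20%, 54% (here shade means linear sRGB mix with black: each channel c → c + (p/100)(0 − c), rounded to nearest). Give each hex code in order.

#D52869 is rgb(213, 40, 105).
6%: (213 − 12.78 = 200.22→200, 40 − 2.4 = 37.6→38, 105 − 6.3 = 98.7→99) → #C82663
20%: (213 − 42.6 = 170.4→170, 40 − 8 = 32→32, 105 − 21 = 84→84) → #AA2054
54%: (213 − 115.02 = 97.98→98, 40 − 21.6 = 18.4→18, 105 − 56.7 = 48.3→48) → #621230

#C82663, #AA2054, #621230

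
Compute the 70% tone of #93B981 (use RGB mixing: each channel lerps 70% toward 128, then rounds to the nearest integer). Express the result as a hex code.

#869180

#93B981 is rgb(147, 185, 129).
A 70% tone moves each channel 70% toward 128:
  R: 147 − 13.3 = 133.7 → 134
  G: 185 + 0.7×(128−185) = 185 − 39.9 = 145.1 → 145
  B: 129 + 0.7×(128−129) = 129 − 0.7 = 128.3 → 128
rgb(134, 145, 128) = #869180.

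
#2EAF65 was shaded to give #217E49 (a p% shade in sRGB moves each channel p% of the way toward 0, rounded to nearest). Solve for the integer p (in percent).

28%

#2EAF65 is rgb(46, 175, 101); #217E49 is rgb(33, 126, 73).
On the G channel (widest range): 126 ≈ 175 + (p/100)(0 − 175), so p ≈ 100×(126 − 175)/(0 − 175) = -4900/-175 = 28.00.
p = 28 reproduces all three channels after rounding.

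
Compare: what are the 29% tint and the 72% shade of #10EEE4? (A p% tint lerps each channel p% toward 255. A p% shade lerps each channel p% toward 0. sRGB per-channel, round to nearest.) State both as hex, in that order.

#10EEE4 is rgb(16, 238, 228).
29% tint:
  R: 16 + 0.29×(255−16) = 16 + 69.31 = 85.31 → 85
  G: 238 + 0.29×(255−238) = 238 + 4.93 = 242.93 → 243
  B: 228 + 0.29×(255−228) = 228 + 7.83 = 235.83 → 236
  → #55F3EC
72% shade:
  R: 16 + 0.72×(0−16) = 16 − 11.52 = 4.48 → 4
  G: 238 − 171.36 = 66.64 → 67
  B: 228 − 164.16 = 63.84 → 64
  → #044340

#55F3EC, #044340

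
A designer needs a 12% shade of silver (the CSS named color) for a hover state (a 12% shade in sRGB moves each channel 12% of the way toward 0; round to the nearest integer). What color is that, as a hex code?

#a9a9a9

CSS silver is rgb(192, 192, 192).
A 12% shade moves each channel 12% toward 0:
  R: 192 + 0.12×(0−192) = 192 − 23.04 = 168.96 → 169
  G: 192 + 0.12×(0−192) = 192 − 23.04 = 168.96 → 169
  B: 192 + 0.12×(0−192) = 192 − 23.04 = 168.96 → 169
rgb(169, 169, 169) = #a9a9a9.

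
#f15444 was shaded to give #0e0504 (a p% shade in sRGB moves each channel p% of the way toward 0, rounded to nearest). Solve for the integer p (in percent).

#f15444 is rgb(241, 84, 68); #0e0504 is rgb(14, 5, 4).
On the R channel (widest range): 14 ≈ 241 + (p/100)(0 − 241), so p ≈ 100×(14 − 241)/(0 − 241) = -22700/-241 = 94.19.
p = 94 reproduces all three channels after rounding.

94%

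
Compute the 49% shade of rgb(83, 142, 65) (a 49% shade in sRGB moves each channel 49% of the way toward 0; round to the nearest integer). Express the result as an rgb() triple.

rgb(42, 72, 33)

Lerp each channel 49% toward 0:
  R: 83 − 40.67 = 42.33 → 42
  G: 142 + 0.49×(0−142) = 142 − 69.58 = 72.42 → 72
  B: 65 + 0.49×(0−65) = 65 − 31.85 = 33.15 → 33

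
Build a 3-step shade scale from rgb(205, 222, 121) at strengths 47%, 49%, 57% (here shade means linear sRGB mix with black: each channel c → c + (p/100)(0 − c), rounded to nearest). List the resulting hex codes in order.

#6D7640, #69713E, #585F34

47%: (205 − 96.35 = 108.65→109, 222 − 104.34 = 117.66→118, 121 − 56.87 = 64.13→64) → #6D7640
49%: (205 − 100.45 = 104.55→105, 222 − 108.78 = 113.22→113, 121 − 59.29 = 61.71→62) → #69713E
57%: (205 − 116.85 = 88.15→88, 222 − 126.54 = 95.46→95, 121 − 68.97 = 52.03→52) → #585F34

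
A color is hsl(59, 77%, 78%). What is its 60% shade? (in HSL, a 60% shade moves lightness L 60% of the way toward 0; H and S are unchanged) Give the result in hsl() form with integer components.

hsl(59, 77%, 31%)

L moves 60% from 78 toward 0: 78 − 46.8 = 31.2 → 31.
H and S are unchanged.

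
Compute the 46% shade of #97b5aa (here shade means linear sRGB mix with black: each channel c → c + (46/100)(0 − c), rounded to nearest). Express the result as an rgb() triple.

rgb(82, 98, 92)

#97b5aa is rgb(151, 181, 170).
Lerp each channel 46% toward 0:
  R: 151 − 69.46 = 81.54 → 82
  G: 181 + 0.46×(0−181) = 181 − 83.26 = 97.74 → 98
  B: 170 + 0.46×(0−170) = 170 − 78.2 = 91.8 → 92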